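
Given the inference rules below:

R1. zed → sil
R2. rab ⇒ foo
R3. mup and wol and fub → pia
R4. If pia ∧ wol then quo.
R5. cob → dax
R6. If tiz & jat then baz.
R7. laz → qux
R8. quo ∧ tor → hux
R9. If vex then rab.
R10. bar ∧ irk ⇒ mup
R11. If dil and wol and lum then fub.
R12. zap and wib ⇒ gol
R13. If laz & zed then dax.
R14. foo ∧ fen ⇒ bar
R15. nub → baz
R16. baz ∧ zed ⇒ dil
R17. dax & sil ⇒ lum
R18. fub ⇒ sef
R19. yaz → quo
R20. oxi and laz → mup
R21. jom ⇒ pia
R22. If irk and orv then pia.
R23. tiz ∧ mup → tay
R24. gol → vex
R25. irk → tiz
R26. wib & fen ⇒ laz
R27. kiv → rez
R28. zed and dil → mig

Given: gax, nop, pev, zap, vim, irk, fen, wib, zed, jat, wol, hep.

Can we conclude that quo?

Yes

sil  (by R1: zed)
gol  (by R12: zap, wib)
vex  (by R24: gol)
tiz  (by R25: irk)
laz  (by R26: wib, fen)
baz  (by R6: tiz, jat)
rab  (by R9: vex)
dax  (by R13: laz, zed)
dil  (by R16: baz, zed)
lum  (by R17: dax, sil)
foo  (by R2: rab)
fub  (by R11: dil, wol, lum)
bar  (by R14: foo, fen)
mup  (by R10: bar, irk)
pia  (by R3: mup, wol, fub)
quo  (by R4: pia, wol)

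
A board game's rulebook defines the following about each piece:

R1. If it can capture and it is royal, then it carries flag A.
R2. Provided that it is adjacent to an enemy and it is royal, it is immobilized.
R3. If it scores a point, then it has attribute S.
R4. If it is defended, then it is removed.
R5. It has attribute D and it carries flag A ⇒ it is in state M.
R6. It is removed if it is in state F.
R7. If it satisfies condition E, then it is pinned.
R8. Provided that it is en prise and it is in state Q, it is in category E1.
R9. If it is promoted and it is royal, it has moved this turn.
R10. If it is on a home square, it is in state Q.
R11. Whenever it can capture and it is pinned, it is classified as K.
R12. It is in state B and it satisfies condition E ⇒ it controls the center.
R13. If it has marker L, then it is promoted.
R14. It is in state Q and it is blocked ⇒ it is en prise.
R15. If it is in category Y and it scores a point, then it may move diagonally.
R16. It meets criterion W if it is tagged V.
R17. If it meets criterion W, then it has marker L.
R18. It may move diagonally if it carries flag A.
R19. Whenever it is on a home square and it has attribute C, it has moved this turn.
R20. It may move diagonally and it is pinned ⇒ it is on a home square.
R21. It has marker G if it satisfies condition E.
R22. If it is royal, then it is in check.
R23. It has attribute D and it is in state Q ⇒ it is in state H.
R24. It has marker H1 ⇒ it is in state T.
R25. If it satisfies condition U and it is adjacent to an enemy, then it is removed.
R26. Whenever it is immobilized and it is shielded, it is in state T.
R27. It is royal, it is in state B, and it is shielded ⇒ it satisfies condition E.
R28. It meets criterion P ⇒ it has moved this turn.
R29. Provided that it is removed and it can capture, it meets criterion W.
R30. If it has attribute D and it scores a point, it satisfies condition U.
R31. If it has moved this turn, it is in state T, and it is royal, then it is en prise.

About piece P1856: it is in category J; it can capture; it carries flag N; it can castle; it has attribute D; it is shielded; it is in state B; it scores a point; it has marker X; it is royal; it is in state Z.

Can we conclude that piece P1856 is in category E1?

No

Forward chaining from the given facts derives: carries flag A, has attribute S, is in state M, may move diagonally, is in check, satisfies condition E, satisfies condition U, is pinned, is classified as K, controls the center, is on a home square, has marker G, is in state Q, is in state H.
The only rule concluding "it is in category E1" is R8, which needs "it is en prise"; that is never established.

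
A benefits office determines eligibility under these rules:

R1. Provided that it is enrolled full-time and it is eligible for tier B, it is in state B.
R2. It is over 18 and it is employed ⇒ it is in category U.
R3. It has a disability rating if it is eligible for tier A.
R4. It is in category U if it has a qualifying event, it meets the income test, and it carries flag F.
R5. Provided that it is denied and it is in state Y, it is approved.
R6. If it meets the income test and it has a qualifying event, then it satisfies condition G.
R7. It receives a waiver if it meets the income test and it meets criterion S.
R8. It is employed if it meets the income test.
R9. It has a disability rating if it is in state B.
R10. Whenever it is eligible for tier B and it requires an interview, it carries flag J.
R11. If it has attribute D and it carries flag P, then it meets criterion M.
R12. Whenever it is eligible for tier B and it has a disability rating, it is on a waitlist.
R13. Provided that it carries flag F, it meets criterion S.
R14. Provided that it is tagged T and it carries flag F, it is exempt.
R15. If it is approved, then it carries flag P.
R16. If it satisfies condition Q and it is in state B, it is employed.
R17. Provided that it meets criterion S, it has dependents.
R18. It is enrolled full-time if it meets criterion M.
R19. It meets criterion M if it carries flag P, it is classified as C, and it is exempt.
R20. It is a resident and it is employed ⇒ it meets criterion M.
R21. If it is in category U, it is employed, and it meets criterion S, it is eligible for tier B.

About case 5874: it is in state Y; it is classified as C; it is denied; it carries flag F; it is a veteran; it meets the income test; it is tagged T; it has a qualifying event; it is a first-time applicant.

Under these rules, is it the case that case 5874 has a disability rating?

Yes

By R4 (it has a qualifying event, it meets the income test, it carries flag F): it is in category U.
By R5 (it is denied, it is in state Y): it is approved.
By R8 (it meets the income test): it is employed.
By R13 (it carries flag F): it meets criterion S.
By R14 (it is tagged T, it carries flag F): it is exempt.
By R15 (it is approved): it carries flag P.
By R19 (it carries flag P, it is classified as C, it is exempt): it meets criterion M.
By R21 (it is in category U, it is employed, it meets criterion S): it is eligible for tier B.
By R18 (it meets criterion M): it is enrolled full-time.
By R1 (it is enrolled full-time, it is eligible for tier B): it is in state B.
By R9 (it is in state B): it has a disability rating.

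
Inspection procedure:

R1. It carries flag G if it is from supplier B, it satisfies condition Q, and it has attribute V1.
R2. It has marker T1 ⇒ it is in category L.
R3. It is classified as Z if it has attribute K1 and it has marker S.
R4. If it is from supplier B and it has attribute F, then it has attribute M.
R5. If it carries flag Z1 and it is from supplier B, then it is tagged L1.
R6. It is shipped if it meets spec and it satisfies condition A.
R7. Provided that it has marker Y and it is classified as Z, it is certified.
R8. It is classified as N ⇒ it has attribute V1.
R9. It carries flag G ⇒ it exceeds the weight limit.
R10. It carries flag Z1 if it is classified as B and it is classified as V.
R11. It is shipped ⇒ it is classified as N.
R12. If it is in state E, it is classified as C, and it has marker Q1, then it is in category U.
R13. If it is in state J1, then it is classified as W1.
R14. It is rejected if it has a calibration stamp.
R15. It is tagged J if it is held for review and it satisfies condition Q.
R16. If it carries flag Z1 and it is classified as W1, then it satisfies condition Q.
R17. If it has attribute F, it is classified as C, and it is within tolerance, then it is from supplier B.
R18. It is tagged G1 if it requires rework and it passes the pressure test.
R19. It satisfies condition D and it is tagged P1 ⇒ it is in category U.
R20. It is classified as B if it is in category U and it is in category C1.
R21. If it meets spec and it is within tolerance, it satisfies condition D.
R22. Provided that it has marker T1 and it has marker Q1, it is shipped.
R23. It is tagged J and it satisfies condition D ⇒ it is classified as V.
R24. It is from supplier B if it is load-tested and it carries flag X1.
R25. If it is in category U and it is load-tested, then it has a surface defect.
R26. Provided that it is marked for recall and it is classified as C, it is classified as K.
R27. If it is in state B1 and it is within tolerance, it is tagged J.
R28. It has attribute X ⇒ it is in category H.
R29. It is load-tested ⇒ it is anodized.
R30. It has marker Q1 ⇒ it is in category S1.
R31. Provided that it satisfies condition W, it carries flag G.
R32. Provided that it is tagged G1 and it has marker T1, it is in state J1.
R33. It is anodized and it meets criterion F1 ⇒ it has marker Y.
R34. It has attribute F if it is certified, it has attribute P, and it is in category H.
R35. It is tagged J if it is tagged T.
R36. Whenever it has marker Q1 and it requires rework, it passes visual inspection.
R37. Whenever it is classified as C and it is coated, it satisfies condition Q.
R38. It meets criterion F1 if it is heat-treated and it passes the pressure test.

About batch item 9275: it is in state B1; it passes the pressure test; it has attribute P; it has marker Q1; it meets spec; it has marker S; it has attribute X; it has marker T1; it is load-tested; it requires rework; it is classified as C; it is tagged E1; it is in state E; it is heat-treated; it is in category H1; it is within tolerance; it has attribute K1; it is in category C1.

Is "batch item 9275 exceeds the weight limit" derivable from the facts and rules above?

Yes

By R3 (it has attribute K1, it has marker S): it is classified as Z.
By R12 (it is in state E, it is classified as C, it has marker Q1): it is in category U.
By R18 (it requires rework, it passes the pressure test): it is tagged G1.
By R20 (it is in category U, it is in category C1): it is classified as B.
By R21 (it meets spec, it is within tolerance): it satisfies condition D.
By R22 (it has marker T1, it has marker Q1): it is shipped.
By R27 (it is in state B1, it is within tolerance): it is tagged J.
By R28 (it has attribute X): it is in category H.
By R29 (it is load-tested): it is anodized.
By R32 (it is tagged G1, it has marker T1): it is in state J1.
By R38 (it is heat-treated, it passes the pressure test): it meets criterion F1.
By R11 (it is shipped): it is classified as N.
By R13 (it is in state J1): it is classified as W1.
By R23 (it is tagged J, it satisfies condition D): it is classified as V.
By R33 (it is anodized, it meets criterion F1): it has marker Y.
By R7 (it has marker Y, it is classified as Z): it is certified.
By R8 (it is classified as N): it has attribute V1.
By R10 (it is classified as B, it is classified as V): it carries flag Z1.
By R16 (it carries flag Z1, it is classified as W1): it satisfies condition Q.
By R34 (it is certified, it has attribute P, it is in category H): it has attribute F.
By R17 (it has attribute F, it is classified as C, it is within tolerance): it is from supplier B.
By R1 (it is from supplier B, it satisfies condition Q, it has attribute V1): it carries flag G.
By R9 (it carries flag G): it exceeds the weight limit.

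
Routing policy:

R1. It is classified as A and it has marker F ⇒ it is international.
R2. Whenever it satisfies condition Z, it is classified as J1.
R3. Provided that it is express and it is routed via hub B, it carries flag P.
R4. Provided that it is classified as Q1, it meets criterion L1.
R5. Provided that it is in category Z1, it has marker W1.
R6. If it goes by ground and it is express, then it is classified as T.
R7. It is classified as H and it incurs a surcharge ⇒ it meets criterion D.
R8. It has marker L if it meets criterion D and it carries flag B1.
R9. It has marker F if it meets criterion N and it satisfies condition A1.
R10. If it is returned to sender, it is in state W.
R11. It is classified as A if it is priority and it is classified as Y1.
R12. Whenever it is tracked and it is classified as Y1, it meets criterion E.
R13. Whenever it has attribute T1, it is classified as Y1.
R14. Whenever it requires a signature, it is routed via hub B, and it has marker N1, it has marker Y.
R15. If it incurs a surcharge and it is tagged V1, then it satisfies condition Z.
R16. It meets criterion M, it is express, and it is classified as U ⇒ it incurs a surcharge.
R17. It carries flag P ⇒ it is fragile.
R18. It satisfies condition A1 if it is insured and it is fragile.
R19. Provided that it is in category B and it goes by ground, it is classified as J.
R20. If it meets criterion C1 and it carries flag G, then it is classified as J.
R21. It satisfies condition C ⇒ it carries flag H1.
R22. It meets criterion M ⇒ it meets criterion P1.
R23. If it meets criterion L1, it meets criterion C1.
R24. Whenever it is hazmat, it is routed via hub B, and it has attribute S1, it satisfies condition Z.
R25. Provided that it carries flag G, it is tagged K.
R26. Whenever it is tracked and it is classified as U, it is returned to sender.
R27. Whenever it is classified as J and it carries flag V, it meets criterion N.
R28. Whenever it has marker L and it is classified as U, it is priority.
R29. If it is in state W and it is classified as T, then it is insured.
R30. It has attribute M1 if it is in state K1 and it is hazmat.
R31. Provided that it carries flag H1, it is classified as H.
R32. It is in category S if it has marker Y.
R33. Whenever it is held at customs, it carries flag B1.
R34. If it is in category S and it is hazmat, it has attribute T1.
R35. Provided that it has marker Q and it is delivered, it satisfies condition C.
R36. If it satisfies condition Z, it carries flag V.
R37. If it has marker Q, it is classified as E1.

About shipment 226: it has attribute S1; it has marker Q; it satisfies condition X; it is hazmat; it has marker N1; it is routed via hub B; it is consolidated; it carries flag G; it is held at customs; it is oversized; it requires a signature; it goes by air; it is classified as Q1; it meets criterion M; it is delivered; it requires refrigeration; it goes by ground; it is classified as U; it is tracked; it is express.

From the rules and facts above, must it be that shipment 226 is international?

Yes

By R3 (it is express, it is routed via hub B): it carries flag P.
By R4 (it is classified as Q1): it meets criterion L1.
By R6 (it goes by ground, it is express): it is classified as T.
By R14 (it requires a signature, it is routed via hub B, it has marker N1): it has marker Y.
By R16 (it meets criterion M, it is express, it is classified as U): it incurs a surcharge.
By R17 (it carries flag P): it is fragile.
By R23 (it meets criterion L1): it meets criterion C1.
By R24 (it is hazmat, it is routed via hub B, it has attribute S1): it satisfies condition Z.
By R26 (it is tracked, it is classified as U): it is returned to sender.
By R32 (it has marker Y): it is in category S.
By R33 (it is held at customs): it carries flag B1.
By R34 (it is in category S, it is hazmat): it has attribute T1.
By R35 (it has marker Q, it is delivered): it satisfies condition C.
By R36 (it satisfies condition Z): it carries flag V.
By R10 (it is returned to sender): it is in state W.
By R13 (it has attribute T1): it is classified as Y1.
By R20 (it meets criterion C1, it carries flag G): it is classified as J.
By R21 (it satisfies condition C): it carries flag H1.
By R27 (it is classified as J, it carries flag V): it meets criterion N.
By R29 (it is in state W, it is classified as T): it is insured.
By R31 (it carries flag H1): it is classified as H.
By R7 (it is classified as H, it incurs a surcharge): it meets criterion D.
By R8 (it meets criterion D, it carries flag B1): it has marker L.
By R18 (it is insured, it is fragile): it satisfies condition A1.
By R28 (it has marker L, it is classified as U): it is priority.
By R9 (it meets criterion N, it satisfies condition A1): it has marker F.
By R11 (it is priority, it is classified as Y1): it is classified as A.
By R1 (it is classified as A, it has marker F): it is international.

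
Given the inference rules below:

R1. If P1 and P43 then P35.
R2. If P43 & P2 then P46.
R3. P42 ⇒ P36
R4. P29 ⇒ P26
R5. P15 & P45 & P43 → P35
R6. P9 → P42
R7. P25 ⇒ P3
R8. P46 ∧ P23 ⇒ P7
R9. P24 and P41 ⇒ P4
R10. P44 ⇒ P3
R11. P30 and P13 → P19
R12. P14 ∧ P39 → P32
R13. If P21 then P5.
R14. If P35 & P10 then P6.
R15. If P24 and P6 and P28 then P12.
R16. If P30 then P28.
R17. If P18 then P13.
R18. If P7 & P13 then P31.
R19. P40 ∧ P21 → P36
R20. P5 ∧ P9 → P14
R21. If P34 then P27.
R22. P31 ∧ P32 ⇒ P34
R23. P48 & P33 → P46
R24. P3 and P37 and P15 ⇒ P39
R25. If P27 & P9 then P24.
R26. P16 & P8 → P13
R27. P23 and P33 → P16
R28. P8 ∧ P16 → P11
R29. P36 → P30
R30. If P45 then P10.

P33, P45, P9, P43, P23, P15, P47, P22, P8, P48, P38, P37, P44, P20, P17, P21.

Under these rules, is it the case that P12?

P35  (by R5: P15, P45, P43)
P42  (by R6: P9)
P3  (by R10: P44)
P5  (by R13: P21)
P14  (by R20: P5, P9)
P46  (by R23: P48, P33)
P39  (by R24: P3, P37, P15)
P16  (by R27: P23, P33)
P10  (by R30: P45)
P36  (by R3: P42)
P7  (by R8: P46, P23)
P32  (by R12: P14, P39)
P6  (by R14: P35, P10)
P13  (by R26: P16, P8)
P30  (by R29: P36)
P28  (by R16: P30)
P31  (by R18: P7, P13)
P34  (by R22: P31, P32)
P27  (by R21: P34)
P24  (by R25: P27, P9)
P12  (by R15: P24, P6, P28)

Yes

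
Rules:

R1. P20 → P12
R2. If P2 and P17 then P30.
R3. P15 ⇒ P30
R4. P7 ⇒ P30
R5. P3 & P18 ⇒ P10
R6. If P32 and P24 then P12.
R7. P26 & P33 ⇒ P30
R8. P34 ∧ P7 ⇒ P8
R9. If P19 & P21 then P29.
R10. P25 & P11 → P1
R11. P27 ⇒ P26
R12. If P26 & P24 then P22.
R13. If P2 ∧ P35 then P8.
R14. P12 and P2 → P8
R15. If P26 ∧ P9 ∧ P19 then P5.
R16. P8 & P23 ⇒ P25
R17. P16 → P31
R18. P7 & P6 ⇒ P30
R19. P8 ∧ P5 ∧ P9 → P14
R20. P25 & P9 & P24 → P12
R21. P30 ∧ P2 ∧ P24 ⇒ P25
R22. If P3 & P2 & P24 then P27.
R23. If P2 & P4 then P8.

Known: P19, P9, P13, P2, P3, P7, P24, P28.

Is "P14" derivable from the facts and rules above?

Yes

P30  (by R4: P7)
P25  (by R21: P30, P2, P24)
P27  (by R22: P3, P2, P24)
P26  (by R11: P27)
P5  (by R15: P26, P9, P19)
P12  (by R20: P25, P9, P24)
P8  (by R14: P12, P2)
P14  (by R19: P8, P5, P9)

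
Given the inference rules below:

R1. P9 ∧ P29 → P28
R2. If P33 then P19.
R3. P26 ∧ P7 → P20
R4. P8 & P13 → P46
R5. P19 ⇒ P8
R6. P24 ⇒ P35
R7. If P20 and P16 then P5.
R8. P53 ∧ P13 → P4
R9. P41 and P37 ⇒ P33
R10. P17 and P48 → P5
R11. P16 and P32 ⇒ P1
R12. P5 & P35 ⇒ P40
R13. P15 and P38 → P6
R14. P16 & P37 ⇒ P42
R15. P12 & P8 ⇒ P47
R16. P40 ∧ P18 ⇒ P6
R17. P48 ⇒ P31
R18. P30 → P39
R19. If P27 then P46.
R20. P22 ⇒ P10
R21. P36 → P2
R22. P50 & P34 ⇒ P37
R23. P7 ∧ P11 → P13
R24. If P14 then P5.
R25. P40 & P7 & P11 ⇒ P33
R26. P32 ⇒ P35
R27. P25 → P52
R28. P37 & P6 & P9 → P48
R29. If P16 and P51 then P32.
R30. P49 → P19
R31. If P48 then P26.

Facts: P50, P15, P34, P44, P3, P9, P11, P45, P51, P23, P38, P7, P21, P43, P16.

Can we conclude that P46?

Yes

P6  (by R13: P15, P38)
P37  (by R22: P50, P34)
P13  (by R23: P7, P11)
P48  (by R28: P37, P6, P9)
P32  (by R29: P16, P51)
P26  (by R31: P48)
P20  (by R3: P26, P7)
P5  (by R7: P20, P16)
P35  (by R26: P32)
P40  (by R12: P5, P35)
P33  (by R25: P40, P7, P11)
P19  (by R2: P33)
P8  (by R5: P19)
P46  (by R4: P8, P13)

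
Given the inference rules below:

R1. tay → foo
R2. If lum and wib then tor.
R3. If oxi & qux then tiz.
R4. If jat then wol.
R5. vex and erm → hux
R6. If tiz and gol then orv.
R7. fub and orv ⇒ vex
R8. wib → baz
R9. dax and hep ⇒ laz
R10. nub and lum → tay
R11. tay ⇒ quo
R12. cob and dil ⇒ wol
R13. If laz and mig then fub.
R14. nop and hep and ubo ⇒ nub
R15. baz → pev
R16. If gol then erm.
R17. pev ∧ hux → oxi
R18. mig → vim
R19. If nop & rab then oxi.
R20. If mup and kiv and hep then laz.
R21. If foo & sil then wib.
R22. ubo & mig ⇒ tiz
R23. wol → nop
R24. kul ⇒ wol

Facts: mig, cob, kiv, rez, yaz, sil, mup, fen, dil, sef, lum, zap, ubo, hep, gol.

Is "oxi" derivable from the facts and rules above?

Yes

wol  (by R12: cob, dil)
erm  (by R16: gol)
laz  (by R20: mup, kiv, hep)
tiz  (by R22: ubo, mig)
nop  (by R23: wol)
orv  (by R6: tiz, gol)
fub  (by R13: laz, mig)
nub  (by R14: nop, hep, ubo)
vex  (by R7: fub, orv)
tay  (by R10: nub, lum)
foo  (by R1: tay)
hux  (by R5: vex, erm)
wib  (by R21: foo, sil)
baz  (by R8: wib)
pev  (by R15: baz)
oxi  (by R17: pev, hux)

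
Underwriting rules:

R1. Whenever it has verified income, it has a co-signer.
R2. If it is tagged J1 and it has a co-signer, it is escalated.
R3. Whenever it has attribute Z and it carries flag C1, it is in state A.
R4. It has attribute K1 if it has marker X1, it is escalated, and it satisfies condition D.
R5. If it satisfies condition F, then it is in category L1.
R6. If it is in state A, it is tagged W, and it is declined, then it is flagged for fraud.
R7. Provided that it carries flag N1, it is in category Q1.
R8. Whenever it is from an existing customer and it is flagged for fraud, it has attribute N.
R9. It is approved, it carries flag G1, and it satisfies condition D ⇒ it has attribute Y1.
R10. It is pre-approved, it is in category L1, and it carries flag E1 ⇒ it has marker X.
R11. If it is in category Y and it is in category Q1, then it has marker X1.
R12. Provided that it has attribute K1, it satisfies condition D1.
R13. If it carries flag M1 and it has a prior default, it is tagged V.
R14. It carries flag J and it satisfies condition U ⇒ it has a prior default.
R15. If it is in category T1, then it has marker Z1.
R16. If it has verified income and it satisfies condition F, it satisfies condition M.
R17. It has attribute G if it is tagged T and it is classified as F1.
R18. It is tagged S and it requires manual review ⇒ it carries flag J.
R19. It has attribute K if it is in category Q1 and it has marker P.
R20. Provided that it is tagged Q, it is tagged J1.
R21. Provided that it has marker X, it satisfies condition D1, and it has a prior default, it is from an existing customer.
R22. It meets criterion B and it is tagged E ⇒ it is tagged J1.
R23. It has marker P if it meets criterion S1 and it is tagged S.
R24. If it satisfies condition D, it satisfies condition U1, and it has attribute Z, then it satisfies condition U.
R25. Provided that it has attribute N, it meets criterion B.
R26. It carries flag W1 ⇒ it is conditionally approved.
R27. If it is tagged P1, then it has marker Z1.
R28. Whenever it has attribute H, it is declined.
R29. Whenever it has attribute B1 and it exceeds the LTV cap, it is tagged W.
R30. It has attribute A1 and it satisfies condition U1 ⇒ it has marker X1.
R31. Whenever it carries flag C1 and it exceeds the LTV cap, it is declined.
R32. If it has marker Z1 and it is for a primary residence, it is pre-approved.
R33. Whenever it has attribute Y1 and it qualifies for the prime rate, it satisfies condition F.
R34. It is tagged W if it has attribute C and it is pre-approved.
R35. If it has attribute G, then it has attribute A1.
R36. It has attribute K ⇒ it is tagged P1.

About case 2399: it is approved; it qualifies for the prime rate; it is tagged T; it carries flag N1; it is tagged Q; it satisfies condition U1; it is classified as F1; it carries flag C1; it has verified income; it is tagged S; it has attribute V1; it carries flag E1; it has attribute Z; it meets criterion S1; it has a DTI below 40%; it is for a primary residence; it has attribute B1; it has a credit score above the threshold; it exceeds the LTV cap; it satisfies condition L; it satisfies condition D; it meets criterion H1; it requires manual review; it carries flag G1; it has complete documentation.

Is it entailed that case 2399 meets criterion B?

By R1 (it has verified income): it has a co-signer.
By R3 (it has attribute Z, it carries flag C1): it is in state A.
By R7 (it carries flag N1): it is in category Q1.
By R9 (it is approved, it carries flag G1, it satisfies condition D): it has attribute Y1.
By R17 (it is tagged T, it is classified as F1): it has attribute G.
By R18 (it is tagged S, it requires manual review): it carries flag J.
By R20 (it is tagged Q): it is tagged J1.
By R23 (it meets criterion S1, it is tagged S): it has marker P.
By R24 (it satisfies condition D, it satisfies condition U1, it has attribute Z): it satisfies condition U.
By R29 (it has attribute B1, it exceeds the LTV cap): it is tagged W.
By R31 (it carries flag C1, it exceeds the LTV cap): it is declined.
By R33 (it has attribute Y1, it qualifies for the prime rate): it satisfies condition F.
By R35 (it has attribute G): it has attribute A1.
By R2 (it is tagged J1, it has a co-signer): it is escalated.
By R5 (it satisfies condition F): it is in category L1.
By R6 (it is in state A, it is tagged W, it is declined): it is flagged for fraud.
By R14 (it carries flag J, it satisfies condition U): it has a prior default.
By R19 (it is in category Q1, it has marker P): it has attribute K.
By R30 (it has attribute A1, it satisfies condition U1): it has marker X1.
By R36 (it has attribute K): it is tagged P1.
By R4 (it has marker X1, it is escalated, it satisfies condition D): it has attribute K1.
By R12 (it has attribute K1): it satisfies condition D1.
By R27 (it is tagged P1): it has marker Z1.
By R32 (it has marker Z1, it is for a primary residence): it is pre-approved.
By R10 (it is pre-approved, it is in category L1, it carries flag E1): it has marker X.
By R21 (it has marker X, it satisfies condition D1, it has a prior default): it is from an existing customer.
By R8 (it is from an existing customer, it is flagged for fraud): it has attribute N.
By R25 (it has attribute N): it meets criterion B.

Yes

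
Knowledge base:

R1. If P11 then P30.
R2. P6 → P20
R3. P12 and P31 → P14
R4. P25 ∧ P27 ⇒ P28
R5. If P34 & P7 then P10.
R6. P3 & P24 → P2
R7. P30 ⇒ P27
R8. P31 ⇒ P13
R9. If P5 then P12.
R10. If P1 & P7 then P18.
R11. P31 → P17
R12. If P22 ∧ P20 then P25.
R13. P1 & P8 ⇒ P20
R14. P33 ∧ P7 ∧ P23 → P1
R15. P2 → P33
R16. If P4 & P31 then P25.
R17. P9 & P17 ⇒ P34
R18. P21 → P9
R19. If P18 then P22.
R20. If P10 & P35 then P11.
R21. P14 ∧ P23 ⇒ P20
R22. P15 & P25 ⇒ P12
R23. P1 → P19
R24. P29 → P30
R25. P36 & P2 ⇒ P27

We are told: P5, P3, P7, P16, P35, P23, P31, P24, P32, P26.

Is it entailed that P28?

No

Forward chaining from the given facts derives: P2, P13, P12, P17, P33, P14, P1, P20, P19, P18, P22, P25.
The only rule concluding P28 is R4, which needs P27; that is never established.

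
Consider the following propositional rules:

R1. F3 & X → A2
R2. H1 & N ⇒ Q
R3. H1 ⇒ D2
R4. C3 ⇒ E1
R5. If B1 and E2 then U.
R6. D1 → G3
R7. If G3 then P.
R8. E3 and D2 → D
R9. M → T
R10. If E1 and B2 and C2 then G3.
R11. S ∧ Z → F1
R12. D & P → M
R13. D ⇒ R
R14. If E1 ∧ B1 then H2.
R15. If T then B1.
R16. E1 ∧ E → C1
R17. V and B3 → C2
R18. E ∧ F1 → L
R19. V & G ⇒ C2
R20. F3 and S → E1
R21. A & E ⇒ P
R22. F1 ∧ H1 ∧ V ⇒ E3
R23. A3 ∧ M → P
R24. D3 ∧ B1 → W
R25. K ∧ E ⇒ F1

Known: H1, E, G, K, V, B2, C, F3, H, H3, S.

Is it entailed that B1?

D2  (by R3: H1)
C2  (by R19: V, G)
E1  (by R20: F3, S)
F1  (by R25: K, E)
G3  (by R10: E1, B2, C2)
E3  (by R22: F1, H1, V)
P  (by R7: G3)
D  (by R8: E3, D2)
M  (by R12: D, P)
T  (by R9: M)
B1  (by R15: T)

Yes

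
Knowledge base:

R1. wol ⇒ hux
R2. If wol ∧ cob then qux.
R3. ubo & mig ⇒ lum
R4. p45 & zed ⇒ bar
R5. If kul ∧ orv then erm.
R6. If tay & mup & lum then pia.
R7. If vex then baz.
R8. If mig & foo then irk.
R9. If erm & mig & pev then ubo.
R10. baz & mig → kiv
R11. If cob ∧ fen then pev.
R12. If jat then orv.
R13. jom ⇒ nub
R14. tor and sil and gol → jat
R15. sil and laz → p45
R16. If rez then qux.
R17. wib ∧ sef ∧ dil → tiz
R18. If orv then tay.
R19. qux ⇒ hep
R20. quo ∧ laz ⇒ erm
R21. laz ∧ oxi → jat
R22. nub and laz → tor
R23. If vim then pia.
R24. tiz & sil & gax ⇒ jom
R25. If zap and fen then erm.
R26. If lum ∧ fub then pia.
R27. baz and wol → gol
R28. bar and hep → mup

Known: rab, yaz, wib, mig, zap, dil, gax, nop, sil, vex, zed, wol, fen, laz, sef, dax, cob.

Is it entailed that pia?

qux  (by R2: wol, cob)
baz  (by R7: vex)
pev  (by R11: cob, fen)
p45  (by R15: sil, laz)
tiz  (by R17: wib, sef, dil)
hep  (by R19: qux)
jom  (by R24: tiz, sil, gax)
erm  (by R25: zap, fen)
gol  (by R27: baz, wol)
bar  (by R4: p45, zed)
ubo  (by R9: erm, mig, pev)
nub  (by R13: jom)
tor  (by R22: nub, laz)
mup  (by R28: bar, hep)
lum  (by R3: ubo, mig)
jat  (by R14: tor, sil, gol)
orv  (by R12: jat)
tay  (by R18: orv)
pia  (by R6: tay, mup, lum)

Yes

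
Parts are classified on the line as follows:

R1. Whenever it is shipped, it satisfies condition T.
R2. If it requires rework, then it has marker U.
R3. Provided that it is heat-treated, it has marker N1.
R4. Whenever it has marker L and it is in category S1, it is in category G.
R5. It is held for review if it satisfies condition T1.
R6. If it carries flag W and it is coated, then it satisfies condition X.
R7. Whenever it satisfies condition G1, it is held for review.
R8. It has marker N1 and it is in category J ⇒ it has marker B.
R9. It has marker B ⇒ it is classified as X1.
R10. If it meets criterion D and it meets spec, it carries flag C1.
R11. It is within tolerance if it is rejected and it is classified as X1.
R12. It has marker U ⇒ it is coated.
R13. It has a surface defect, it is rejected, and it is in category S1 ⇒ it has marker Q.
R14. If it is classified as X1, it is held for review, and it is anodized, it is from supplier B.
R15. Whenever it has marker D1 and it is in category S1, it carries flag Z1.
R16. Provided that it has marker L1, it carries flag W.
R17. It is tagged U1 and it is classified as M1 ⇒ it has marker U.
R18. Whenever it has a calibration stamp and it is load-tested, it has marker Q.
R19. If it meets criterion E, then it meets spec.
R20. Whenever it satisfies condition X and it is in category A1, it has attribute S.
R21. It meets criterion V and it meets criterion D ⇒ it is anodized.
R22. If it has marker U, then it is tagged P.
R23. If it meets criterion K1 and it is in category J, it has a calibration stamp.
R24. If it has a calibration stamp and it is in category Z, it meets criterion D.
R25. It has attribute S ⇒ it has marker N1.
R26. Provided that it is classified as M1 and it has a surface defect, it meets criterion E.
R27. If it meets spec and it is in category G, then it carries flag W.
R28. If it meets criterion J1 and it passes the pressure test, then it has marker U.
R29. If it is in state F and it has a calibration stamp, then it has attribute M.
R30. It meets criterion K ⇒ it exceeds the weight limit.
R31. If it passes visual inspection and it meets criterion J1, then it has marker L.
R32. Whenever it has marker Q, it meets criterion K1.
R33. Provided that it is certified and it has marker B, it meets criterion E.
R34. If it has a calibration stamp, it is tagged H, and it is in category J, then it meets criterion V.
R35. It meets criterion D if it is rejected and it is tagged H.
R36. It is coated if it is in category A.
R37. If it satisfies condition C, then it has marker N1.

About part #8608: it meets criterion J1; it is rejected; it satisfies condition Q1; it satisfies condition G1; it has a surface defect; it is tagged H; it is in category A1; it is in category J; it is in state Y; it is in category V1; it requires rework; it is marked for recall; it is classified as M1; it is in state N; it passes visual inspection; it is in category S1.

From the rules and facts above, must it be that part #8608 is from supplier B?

Yes

By R2 (it requires rework): it has marker U.
By R7 (it satisfies condition G1): it is held for review.
By R12 (it has marker U): it is coated.
By R13 (it has a surface defect, it is rejected, it is in category S1): it has marker Q.
By R26 (it is classified as M1, it has a surface defect): it meets criterion E.
By R31 (it passes visual inspection, it meets criterion J1): it has marker L.
By R32 (it has marker Q): it meets criterion K1.
By R35 (it is rejected, it is tagged H): it meets criterion D.
By R4 (it has marker L, it is in category S1): it is in category G.
By R19 (it meets criterion E): it meets spec.
By R23 (it meets criterion K1, it is in category J): it has a calibration stamp.
By R27 (it meets spec, it is in category G): it carries flag W.
By R34 (it has a calibration stamp, it is tagged H, it is in category J): it meets criterion V.
By R6 (it carries flag W, it is coated): it satisfies condition X.
By R20 (it satisfies condition X, it is in category A1): it has attribute S.
By R21 (it meets criterion V, it meets criterion D): it is anodized.
By R25 (it has attribute S): it has marker N1.
By R8 (it has marker N1, it is in category J): it has marker B.
By R9 (it has marker B): it is classified as X1.
By R14 (it is classified as X1, it is held for review, it is anodized): it is from supplier B.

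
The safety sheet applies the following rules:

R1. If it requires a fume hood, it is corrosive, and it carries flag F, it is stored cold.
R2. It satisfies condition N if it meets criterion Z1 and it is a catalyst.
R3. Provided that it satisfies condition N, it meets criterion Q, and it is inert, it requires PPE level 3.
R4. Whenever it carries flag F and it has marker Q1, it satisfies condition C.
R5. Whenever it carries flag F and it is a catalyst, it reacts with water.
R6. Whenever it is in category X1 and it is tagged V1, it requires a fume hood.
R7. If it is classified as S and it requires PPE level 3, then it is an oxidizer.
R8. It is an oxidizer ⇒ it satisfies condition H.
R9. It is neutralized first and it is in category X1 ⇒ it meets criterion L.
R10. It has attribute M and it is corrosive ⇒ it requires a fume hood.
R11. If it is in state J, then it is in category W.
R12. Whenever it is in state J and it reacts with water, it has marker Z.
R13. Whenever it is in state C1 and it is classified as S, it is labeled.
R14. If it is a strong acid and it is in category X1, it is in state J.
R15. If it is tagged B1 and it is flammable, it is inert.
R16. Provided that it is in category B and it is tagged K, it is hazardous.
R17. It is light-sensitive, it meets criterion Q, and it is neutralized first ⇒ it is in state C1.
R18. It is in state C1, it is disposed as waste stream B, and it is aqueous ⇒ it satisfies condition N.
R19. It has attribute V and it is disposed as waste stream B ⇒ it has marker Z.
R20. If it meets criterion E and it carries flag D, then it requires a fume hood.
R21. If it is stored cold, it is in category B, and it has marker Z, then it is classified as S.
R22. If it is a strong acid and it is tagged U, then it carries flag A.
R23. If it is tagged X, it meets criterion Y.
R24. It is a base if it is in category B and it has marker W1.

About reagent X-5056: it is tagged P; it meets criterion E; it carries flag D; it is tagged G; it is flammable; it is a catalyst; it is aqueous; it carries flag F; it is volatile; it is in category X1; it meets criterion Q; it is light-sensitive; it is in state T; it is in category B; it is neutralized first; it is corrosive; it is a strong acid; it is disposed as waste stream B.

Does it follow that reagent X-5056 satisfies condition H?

No

Forward chaining from the given facts derives: reacts with water, meets criterion L, is in state J, is in state C1, satisfies condition N, requires a fume hood, is stored cold, is in category W, has marker Z, is classified as S, is labeled.
The only rule concluding "it satisfies condition H" is R8, which needs "it is an oxidizer"; that is never established.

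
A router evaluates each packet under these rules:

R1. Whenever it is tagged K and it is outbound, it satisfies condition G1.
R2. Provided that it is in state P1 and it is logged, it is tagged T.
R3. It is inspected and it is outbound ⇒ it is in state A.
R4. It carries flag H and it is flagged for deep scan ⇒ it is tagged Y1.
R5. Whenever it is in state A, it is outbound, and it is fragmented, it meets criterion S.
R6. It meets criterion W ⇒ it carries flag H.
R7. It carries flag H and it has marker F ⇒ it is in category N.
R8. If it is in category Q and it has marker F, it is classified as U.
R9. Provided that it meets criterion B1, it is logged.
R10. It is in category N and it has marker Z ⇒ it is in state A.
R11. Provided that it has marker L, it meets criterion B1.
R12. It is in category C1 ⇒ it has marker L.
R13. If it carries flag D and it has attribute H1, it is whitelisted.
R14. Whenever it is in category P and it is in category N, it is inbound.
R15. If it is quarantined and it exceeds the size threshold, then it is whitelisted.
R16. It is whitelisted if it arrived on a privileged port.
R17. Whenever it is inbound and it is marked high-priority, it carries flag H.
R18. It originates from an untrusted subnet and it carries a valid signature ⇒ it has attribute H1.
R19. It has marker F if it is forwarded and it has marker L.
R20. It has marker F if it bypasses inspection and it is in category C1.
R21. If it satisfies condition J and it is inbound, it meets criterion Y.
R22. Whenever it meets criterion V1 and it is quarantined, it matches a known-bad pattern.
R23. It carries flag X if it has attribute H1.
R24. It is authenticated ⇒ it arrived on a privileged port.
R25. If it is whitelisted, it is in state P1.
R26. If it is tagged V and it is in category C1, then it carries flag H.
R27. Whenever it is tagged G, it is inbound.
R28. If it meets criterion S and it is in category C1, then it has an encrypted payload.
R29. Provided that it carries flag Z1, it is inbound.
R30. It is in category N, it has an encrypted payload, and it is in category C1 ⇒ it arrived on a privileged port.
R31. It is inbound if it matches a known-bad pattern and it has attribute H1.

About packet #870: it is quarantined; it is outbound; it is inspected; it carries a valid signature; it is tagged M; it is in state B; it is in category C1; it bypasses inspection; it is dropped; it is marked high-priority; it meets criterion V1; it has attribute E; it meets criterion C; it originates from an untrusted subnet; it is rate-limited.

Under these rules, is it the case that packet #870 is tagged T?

Forward chaining from the given facts derives: is in state A, has marker L, has attribute H1, has marker F, matches a known-bad pattern, carries flag X, is inbound, meets criterion B1, carries flag H, is in category N, is logged.
The only rule concluding "it is tagged T" is R2, which needs "it is in state P1"; that is never established.

No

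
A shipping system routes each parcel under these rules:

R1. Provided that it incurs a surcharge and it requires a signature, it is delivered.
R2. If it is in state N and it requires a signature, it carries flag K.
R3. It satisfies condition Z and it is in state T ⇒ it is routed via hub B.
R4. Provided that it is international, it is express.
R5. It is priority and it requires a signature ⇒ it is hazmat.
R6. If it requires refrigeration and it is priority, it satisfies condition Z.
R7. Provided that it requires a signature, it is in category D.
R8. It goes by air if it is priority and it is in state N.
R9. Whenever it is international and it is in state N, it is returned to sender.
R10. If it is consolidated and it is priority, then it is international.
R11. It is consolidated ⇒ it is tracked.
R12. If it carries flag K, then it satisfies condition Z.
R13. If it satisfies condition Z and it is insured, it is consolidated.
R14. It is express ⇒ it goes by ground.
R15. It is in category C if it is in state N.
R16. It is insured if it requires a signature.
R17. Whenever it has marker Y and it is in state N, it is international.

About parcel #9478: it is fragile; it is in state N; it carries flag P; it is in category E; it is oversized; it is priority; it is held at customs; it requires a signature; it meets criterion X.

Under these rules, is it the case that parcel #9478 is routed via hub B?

Forward chaining from the given facts derives: carries flag K, is hazmat, is in category D, goes by air, satisfies condition Z, is in category C, is insured, is consolidated, is international, is tracked, is express, is returned to sender, goes by ground.
The only rule concluding "it is routed via hub B" is R3, which needs "it is in state T"; that is never established.

No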